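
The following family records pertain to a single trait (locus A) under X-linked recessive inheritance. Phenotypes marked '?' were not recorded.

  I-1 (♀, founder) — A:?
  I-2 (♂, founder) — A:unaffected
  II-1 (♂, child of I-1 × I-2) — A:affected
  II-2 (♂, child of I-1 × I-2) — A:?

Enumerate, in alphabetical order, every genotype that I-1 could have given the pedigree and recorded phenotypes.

A/I-1 ? ·: X^AX^a|X^aX^a
A/I-2 un ·: X^AY
A/II-1 aff I-1×I-2: X^aY
A/II-2 ? I-1×I-2: X^AY|X^aY
⇒ A over [I-1,I-2,II-1,II-2]: 3 consistent

I-1 ∈ {X^AX^a, X^aX^a}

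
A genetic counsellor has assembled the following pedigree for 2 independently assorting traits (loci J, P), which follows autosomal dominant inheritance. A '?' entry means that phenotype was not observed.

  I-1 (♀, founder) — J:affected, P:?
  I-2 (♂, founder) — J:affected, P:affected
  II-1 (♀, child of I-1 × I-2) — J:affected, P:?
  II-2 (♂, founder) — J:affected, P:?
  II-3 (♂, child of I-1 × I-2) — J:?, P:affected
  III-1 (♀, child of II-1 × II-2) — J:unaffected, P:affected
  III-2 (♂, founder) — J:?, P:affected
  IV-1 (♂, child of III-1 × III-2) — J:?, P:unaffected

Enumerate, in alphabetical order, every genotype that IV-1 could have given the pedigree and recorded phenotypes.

J/I-1 aff ·: Jj|JJ
J/I-2 aff ·: Jj|JJ
J/II-1 aff I-1×I-2: Jj
J/II-2 aff ·: Jj
J/II-3 ? I-1×I-2: jj|Jj|JJ
J/III-1 un II-1×II-2: jj
J/III-2 ? ·: jj|Jj|JJ
J/IV-1 ? III-1×III-2: jj|Jj
⇒ J over [I-1,I-2,II-1,II-2,II-3,III-1,III-2,IV-1]: 28 consistent
P/I-1 ? ·: pp|Pp|PP
P/I-2 aff ·: Pp|PP
P/II-1 ? I-1×I-2: pp|Pp|PP
P/II-2 ? ·: pp|Pp|PP
P/II-3 aff I-1×I-2: Pp|PP
P/III-1 aff II-1×II-2: Pp
P/III-2 aff ·: Pp
P/IV-1 un III-1×III-2: pp
⇒ P over [I-1,I-2,II-1,II-2,II-3,III-1,III-2,IV-1]: 44 consistent

IV-1 ∈ {Jj pp, jj pp}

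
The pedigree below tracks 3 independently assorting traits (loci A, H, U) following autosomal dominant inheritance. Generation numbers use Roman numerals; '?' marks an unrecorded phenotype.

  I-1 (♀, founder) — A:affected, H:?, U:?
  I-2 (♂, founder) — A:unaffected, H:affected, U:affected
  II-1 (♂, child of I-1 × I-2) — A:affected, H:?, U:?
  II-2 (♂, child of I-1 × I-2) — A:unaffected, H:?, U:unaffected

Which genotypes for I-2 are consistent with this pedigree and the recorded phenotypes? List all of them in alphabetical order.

I-2 ∈ {aa HH Uu, aa Hh Uu}

A/I-1 aff ·: Aa
A/I-2 un ·: aa
A/II-1 aff I-1×I-2: Aa
A/II-2 un I-1×I-2: aa
⇒ A over [I-1,I-2,II-1,II-2]: 1 consistent
H/I-1 ? ·: hh|Hh|HH
H/I-2 aff ·: Hh|HH
H/II-1 ? I-1×I-2: hh|Hh|HH
H/II-2 ? I-1×I-2: hh|Hh|HH
⇒ H over [I-1,I-2,II-1,II-2]: 23 consistent
U/I-1 ? ·: uu|Uu
U/I-2 aff ·: Uu
U/II-1 ? I-1×I-2: uu|Uu|UU
U/II-2 un I-1×I-2: uu
⇒ U over [I-1,I-2,II-1,II-2]: 5 consistent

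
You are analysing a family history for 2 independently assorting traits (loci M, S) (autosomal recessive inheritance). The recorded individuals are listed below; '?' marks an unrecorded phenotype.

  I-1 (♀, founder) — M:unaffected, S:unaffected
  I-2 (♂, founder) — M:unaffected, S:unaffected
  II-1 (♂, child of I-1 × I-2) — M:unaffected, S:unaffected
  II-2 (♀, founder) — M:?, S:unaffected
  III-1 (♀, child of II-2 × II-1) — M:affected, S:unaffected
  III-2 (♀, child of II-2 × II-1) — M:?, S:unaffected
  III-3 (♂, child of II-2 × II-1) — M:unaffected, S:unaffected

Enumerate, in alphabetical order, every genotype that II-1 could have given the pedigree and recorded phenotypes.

II-1 ∈ {Mm SS, Mm Ss}

M/I-1 un ·: MM|Mm
M/I-2 un ·: MM|Mm
M/II-1 un I-1×I-2: Mm
M/II-2 ? ·: Mm|mm
M/III-1 aff II-2×II-1: mm
M/III-2 ? II-2×II-1: MM|Mm|mm
M/III-3 un II-2×II-1: MM|Mm
⇒ M over [I-1,I-2,II-1,II-2,III-1,III-2,III-3]: 24 consistent
S/I-1 un ·: SS|Ss
S/I-2 un ·: SS|Ss
S/II-1 un I-1×I-2: SS|Ss
S/II-2 un ·: SS|Ss
S/III-1 un II-2×II-1: SS|Ss
S/III-2 un II-2×II-1: SS|Ss
S/III-3 un II-2×II-1: SS|Ss
⇒ S over [I-1,I-2,II-1,II-2,III-1,III-2,III-3]: 84 consistent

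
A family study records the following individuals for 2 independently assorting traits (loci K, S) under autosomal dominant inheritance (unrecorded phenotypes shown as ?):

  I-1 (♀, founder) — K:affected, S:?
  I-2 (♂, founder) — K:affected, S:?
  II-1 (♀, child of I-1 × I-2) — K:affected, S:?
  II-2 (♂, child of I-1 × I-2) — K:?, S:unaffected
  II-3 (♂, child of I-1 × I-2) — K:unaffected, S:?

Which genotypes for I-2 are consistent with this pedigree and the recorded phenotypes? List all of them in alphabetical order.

K/I-1 aff ·: Kk
K/I-2 aff ·: Kk
K/II-1 aff I-1×I-2: Kk|KK
K/II-2 ? I-1×I-2: kk|Kk|KK
K/II-3 un I-1×I-2: kk
⇒ K over [I-1,I-2,II-1,II-2,II-3]: 6 consistent
S/I-1 ? ·: ss|Ss
S/I-2 ? ·: ss|Ss
S/II-1 ? I-1×I-2: ss|Ss|SS
S/II-2 un I-1×I-2: ss
S/II-3 ? I-1×I-2: ss|Ss|SS
⇒ S over [I-1,I-2,II-1,II-2,II-3]: 18 consistent

I-2 ∈ {Kk Ss, Kk ss}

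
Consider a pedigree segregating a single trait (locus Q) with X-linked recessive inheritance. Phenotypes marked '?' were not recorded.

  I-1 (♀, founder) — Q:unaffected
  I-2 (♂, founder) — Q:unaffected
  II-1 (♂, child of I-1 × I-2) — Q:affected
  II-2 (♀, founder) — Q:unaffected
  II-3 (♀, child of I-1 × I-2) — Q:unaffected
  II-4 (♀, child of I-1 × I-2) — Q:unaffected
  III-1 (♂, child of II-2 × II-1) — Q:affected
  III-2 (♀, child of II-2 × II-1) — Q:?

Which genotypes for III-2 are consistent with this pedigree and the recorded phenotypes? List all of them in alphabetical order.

III-2 ∈ {X^QX^q, X^qX^q}

Q/I-1 un ·: X^QX^q
Q/I-2 un ·: X^QY
Q/II-1 aff I-1×I-2: X^qY
Q/II-2 un ·: X^QX^q
Q/II-3 un I-1×I-2: X^QX^Q|X^QX^q
Q/II-4 un I-1×I-2: X^QX^Q|X^QX^q
Q/III-1 aff II-2×II-1: X^qY
Q/III-2 ? II-2×II-1: X^QX^q|X^qX^q
⇒ Q over [I-1,I-2,II-1,II-2,II-3,II-4,III-1,III-2]: 8 consistent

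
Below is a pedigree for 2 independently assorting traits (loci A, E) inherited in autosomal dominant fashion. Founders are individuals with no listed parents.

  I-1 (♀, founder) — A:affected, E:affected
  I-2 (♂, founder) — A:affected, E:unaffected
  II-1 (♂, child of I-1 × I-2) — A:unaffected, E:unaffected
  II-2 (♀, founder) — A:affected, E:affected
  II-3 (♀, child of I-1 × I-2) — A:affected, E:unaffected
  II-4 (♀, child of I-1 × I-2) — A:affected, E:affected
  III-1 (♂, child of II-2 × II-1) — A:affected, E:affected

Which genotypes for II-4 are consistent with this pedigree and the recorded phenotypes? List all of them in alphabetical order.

A/I-1 aff ·: Aa
A/I-2 aff ·: Aa
A/II-1 un I-1×I-2: aa
A/II-2 aff ·: Aa|AA
A/II-3 aff I-1×I-2: Aa|AA
A/II-4 aff I-1×I-2: Aa|AA
A/III-1 aff II-2×II-1: Aa
⇒ A over [I-1,I-2,II-1,II-2,II-3,II-4,III-1]: 8 consistent
E/I-1 aff ·: Ee
E/I-2 un ·: ee
E/II-1 un I-1×I-2: ee
E/II-2 aff ·: Ee|EE
E/II-3 un I-1×I-2: ee
E/II-4 aff I-1×I-2: Ee
E/III-1 aff II-2×II-1: Ee
⇒ E over [I-1,I-2,II-1,II-2,II-3,II-4,III-1]: 2 consistent

II-4 ∈ {AA Ee, Aa Ee}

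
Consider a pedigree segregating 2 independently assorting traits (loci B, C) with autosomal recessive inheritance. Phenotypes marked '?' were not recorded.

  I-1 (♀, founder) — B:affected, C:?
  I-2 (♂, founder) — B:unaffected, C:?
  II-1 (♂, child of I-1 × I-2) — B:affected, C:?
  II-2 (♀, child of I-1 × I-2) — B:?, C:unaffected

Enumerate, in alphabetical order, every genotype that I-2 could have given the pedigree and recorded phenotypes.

B/I-1 aff ·: bb
B/I-2 un ·: Bb
B/II-1 aff I-1×I-2: bb
B/II-2 ? I-1×I-2: Bb|bb
⇒ B over [I-1,I-2,II-1,II-2]: 2 consistent
C/I-1 ? ·: CC|Cc|cc
C/I-2 ? ·: CC|Cc|cc
C/II-1 ? I-1×I-2: CC|Cc|cc
C/II-2 un I-1×I-2: CC|Cc
⇒ C over [I-1,I-2,II-1,II-2]: 21 consistent

I-2 ∈ {Bb CC, Bb Cc, Bb cc}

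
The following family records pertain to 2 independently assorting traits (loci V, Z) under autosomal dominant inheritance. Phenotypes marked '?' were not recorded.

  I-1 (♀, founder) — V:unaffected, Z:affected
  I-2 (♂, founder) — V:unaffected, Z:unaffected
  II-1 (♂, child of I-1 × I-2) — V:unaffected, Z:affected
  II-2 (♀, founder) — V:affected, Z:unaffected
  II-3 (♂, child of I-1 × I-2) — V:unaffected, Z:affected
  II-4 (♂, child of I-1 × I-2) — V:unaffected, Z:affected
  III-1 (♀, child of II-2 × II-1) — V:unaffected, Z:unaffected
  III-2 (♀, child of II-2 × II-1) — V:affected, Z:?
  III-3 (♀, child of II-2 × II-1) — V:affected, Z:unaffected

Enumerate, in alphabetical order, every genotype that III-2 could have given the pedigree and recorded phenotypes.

III-2 ∈ {Vv Zz, Vv zz}

V/I-1 un ·: vv
V/I-2 un ·: vv
V/II-1 un I-1×I-2: vv
V/II-2 aff ·: Vv
V/II-3 un I-1×I-2: vv
V/II-4 un I-1×I-2: vv
V/III-1 un II-2×II-1: vv
V/III-2 aff II-2×II-1: Vv
V/III-3 aff II-2×II-1: Vv
⇒ V over [I-1,I-2,II-1,II-2,II-3,II-4,III-1,III-2,III-3]: 1 consistent
Z/I-1 aff ·: Zz|ZZ
Z/I-2 un ·: zz
Z/II-1 aff I-1×I-2: Zz
Z/II-2 un ·: zz
Z/II-3 aff I-1×I-2: Zz
Z/II-4 aff I-1×I-2: Zz
Z/III-1 un II-2×II-1: zz
Z/III-2 ? II-2×II-1: zz|Zz
Z/III-3 un II-2×II-1: zz
⇒ Z over [I-1,I-2,II-1,II-2,II-3,II-4,III-1,III-2,III-3]: 4 consistent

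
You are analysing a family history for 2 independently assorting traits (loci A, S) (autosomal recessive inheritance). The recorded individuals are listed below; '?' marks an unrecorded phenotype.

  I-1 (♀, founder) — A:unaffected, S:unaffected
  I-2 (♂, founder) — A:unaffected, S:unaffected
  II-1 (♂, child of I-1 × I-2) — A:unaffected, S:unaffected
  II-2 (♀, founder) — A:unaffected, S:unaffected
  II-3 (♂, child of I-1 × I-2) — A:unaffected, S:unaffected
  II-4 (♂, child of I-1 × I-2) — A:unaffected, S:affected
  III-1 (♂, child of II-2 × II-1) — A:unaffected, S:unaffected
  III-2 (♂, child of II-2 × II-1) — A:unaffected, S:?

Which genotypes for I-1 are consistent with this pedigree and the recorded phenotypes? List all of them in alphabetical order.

A/I-1 un ·: AA|Aa
A/I-2 un ·: AA|Aa
A/II-1 un I-1×I-2: AA|Aa
A/II-2 un ·: AA|Aa
A/II-3 un I-1×I-2: AA|Aa
A/II-4 un I-1×I-2: AA|Aa
A/III-1 un II-2×II-1: AA|Aa
A/III-2 un II-2×II-1: AA|Aa
⇒ A over [I-1,I-2,II-1,II-2,II-3,II-4,III-1,III-2]: 161 consistent
S/I-1 un ·: Ss
S/I-2 un ·: Ss
S/II-1 un I-1×I-2: SS|Ss
S/II-2 un ·: SS|Ss
S/II-3 un I-1×I-2: SS|Ss
S/II-4 aff I-1×I-2: ss
S/III-1 un II-2×II-1: SS|Ss
S/III-2 ? II-2×II-1: SS|Ss|ss
⇒ S over [I-1,I-2,II-1,II-2,II-3,II-4,III-1,III-2]: 30 consistent

I-1 ∈ {AA Ss, Aa Ss}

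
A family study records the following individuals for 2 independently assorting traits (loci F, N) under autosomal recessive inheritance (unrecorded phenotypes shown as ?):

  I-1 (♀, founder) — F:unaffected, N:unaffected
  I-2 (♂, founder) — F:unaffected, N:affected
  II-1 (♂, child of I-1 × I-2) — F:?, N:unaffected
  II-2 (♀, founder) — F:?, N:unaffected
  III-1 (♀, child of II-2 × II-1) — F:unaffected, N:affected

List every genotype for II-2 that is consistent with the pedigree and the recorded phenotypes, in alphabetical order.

F/I-1 un ·: FF|Ff
F/I-2 un ·: FF|Ff
F/II-1 ? I-1×I-2: FF|Ff|ff
F/II-2 ? ·: FF|Ff|ff
F/III-1 un II-2×II-1: FF|Ff
⇒ F over [I-1,I-2,II-1,II-2,III-1]: 33 consistent
N/I-1 un ·: NN|Nn
N/I-2 aff ·: nn
N/II-1 un I-1×I-2: Nn
N/II-2 un ·: Nn
N/III-1 aff II-2×II-1: nn
⇒ N over [I-1,I-2,II-1,II-2,III-1]: 2 consistent

II-2 ∈ {FF Nn, Ff Nn, ff Nn}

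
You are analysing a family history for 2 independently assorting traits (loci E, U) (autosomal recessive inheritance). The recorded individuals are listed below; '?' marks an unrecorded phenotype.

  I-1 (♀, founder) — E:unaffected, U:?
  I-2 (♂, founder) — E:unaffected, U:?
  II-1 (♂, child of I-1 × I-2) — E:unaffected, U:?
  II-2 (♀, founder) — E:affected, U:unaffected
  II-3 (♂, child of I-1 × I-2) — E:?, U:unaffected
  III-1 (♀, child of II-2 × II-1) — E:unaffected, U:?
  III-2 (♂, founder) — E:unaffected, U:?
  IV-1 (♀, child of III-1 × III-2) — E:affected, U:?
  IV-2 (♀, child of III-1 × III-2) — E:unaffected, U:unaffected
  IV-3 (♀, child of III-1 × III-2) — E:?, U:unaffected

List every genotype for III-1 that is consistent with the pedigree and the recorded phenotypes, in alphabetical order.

E/I-1 un ·: EE|Ee
E/I-2 un ·: EE|Ee
E/II-1 un I-1×I-2: EE|Ee
E/II-2 aff ·: ee
E/II-3 ? I-1×I-2: EE|Ee|ee
E/III-1 un II-2×II-1: Ee
E/III-2 un ·: Ee
E/IV-1 aff III-1×III-2: ee
E/IV-2 un III-1×III-2: EE|Ee
E/IV-3 ? III-1×III-2: EE|Ee|ee
⇒ E over [I-1,I-2,II-1,II-2,II-3,III-1,III-2,IV-1,IV-2,IV-3]: 90 consistent
U/I-1 ? ·: UU|Uu|uu
U/I-2 ? ·: UU|Uu|uu
U/II-1 ? I-1×I-2: UU|Uu|uu
U/II-2 un ·: UU|Uu
U/II-3 un I-1×I-2: UU|Uu
U/III-1 ? II-2×II-1: UU|Uu|uu
U/III-2 ? ·: UU|Uu|uu
U/IV-1 ? III-1×III-2: UU|Uu|uu
U/IV-2 un III-1×III-2: UU|Uu
U/IV-3 un III-1×III-2: UU|Uu
⇒ U over [I-1,I-2,II-1,II-2,II-3,III-1,III-2,IV-1,IV-2,IV-3]: 1152 consistent

III-1 ∈ {Ee UU, Ee Uu, Ee uu}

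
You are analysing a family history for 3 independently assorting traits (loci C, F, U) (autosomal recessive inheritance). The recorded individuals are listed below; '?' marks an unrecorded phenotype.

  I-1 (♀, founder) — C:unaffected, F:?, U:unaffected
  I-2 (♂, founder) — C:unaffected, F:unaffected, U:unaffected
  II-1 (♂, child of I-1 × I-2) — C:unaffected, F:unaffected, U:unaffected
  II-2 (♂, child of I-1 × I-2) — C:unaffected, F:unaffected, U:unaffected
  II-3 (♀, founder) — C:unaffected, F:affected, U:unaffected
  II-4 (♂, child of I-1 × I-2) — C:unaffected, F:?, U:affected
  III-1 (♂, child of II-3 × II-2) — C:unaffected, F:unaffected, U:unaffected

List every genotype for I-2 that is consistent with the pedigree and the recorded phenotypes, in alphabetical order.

I-2 ∈ {CC FF Uu, CC Ff Uu, Cc FF Uu, Cc Ff Uu}

C/I-1 un ·: CC|Cc
C/I-2 un ·: CC|Cc
C/II-1 un I-1×I-2: CC|Cc
C/II-2 un I-1×I-2: CC|Cc
C/II-3 un ·: CC|Cc
C/II-4 un I-1×I-2: CC|Cc
C/III-1 un II-3×II-2: CC|Cc
⇒ C over [I-1,I-2,II-1,II-2,II-3,II-4,III-1]: 87 consistent
F/I-1 ? ·: FF|Ff|ff
F/I-2 un ·: FF|Ff
F/II-1 un I-1×I-2: FF|Ff
F/II-2 un I-1×I-2: FF|Ff
F/II-3 aff ·: ff
F/II-4 ? I-1×I-2: FF|Ff|ff
F/III-1 un II-3×II-2: Ff
⇒ F over [I-1,I-2,II-1,II-2,II-3,II-4,III-1]: 32 consistent
U/I-1 un ·: Uu
U/I-2 un ·: Uu
U/II-1 un I-1×I-2: UU|Uu
U/II-2 un I-1×I-2: UU|Uu
U/II-3 un ·: UU|Uu
U/II-4 aff I-1×I-2: uu
U/III-1 un II-3×II-2: UU|Uu
⇒ U over [I-1,I-2,II-1,II-2,II-3,II-4,III-1]: 14 consistent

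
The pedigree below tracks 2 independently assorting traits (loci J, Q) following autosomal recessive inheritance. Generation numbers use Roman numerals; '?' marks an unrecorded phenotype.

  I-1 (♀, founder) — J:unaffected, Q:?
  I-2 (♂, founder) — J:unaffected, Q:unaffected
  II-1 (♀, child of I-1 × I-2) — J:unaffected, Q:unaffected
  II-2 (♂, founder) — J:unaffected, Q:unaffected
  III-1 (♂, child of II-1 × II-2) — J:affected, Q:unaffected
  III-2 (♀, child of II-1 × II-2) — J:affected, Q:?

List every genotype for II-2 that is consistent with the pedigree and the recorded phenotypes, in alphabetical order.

II-2 ∈ {Jj QQ, Jj Qq}

J/I-1 un ·: JJ|Jj
J/I-2 un ·: JJ|Jj
J/II-1 un I-1×I-2: Jj
J/II-2 un ·: Jj
J/III-1 aff II-1×II-2: jj
J/III-2 aff II-1×II-2: jj
⇒ J over [I-1,I-2,II-1,II-2,III-1,III-2]: 3 consistent
Q/I-1 ? ·: QQ|Qq|qq
Q/I-2 un ·: QQ|Qq
Q/II-1 un I-1×I-2: QQ|Qq
Q/II-2 un ·: QQ|Qq
Q/III-1 un II-1×II-2: QQ|Qq
Q/III-2 ? II-1×II-2: QQ|Qq|qq
⇒ Q over [I-1,I-2,II-1,II-2,III-1,III-2]: 70 consistent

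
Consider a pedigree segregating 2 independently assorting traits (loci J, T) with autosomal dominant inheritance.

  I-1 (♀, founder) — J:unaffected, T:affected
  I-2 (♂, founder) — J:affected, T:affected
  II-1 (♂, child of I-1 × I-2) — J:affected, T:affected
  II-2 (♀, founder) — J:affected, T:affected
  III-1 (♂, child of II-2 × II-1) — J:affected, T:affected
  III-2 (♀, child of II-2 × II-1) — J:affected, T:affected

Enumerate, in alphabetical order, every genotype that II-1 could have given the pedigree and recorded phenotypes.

J/I-1 un ·: jj
J/I-2 aff ·: Jj|JJ
J/II-1 aff I-1×I-2: Jj
J/II-2 aff ·: Jj|JJ
J/III-1 aff II-2×II-1: Jj|JJ
J/III-2 aff II-2×II-1: Jj|JJ
⇒ J over [I-1,I-2,II-1,II-2,III-1,III-2]: 16 consistent
T/I-1 aff ·: Tt|TT
T/I-2 aff ·: Tt|TT
T/II-1 aff I-1×I-2: Tt|TT
T/II-2 aff ·: Tt|TT
T/III-1 aff II-2×II-1: Tt|TT
T/III-2 aff II-2×II-1: Tt|TT
⇒ T over [I-1,I-2,II-1,II-2,III-1,III-2]: 44 consistent

II-1 ∈ {Jj TT, Jj Tt}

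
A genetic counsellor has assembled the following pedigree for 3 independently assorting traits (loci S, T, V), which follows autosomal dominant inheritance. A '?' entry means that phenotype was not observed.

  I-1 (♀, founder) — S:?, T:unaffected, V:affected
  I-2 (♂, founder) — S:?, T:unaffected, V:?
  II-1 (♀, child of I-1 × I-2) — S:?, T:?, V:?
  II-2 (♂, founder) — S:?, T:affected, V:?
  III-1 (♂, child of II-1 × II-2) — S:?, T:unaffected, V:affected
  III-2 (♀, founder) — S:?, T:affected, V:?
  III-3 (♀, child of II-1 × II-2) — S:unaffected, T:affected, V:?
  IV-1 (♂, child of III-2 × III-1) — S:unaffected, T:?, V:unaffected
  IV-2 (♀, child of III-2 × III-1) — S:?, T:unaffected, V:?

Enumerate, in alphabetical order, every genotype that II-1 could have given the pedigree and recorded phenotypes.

S/I-1 ? ·: ss|Ss|SS
S/I-2 ? ·: ss|Ss|SS
S/II-1 ? I-1×I-2: ss|Ss
S/II-2 ? ·: ss|Ss
S/III-1 ? II-1×II-2: ss|Ss
S/III-2 ? ·: ss|Ss
S/III-3 un II-1×II-2: ss
S/IV-1 un III-2×III-1: ss
S/IV-2 ? III-2×III-1: ss|Ss|SS
⇒ S over [I-1,I-2,II-1,II-2,III-1,III-2,III-3,IV-1,IV-2]: 156 consistent
T/I-1 un ·: tt
T/I-2 un ·: tt
T/II-1 ? I-1×I-2: tt
T/II-2 aff ·: Tt
T/III-1 un II-1×II-2: tt
T/III-2 aff ·: Tt
T/III-3 aff II-1×II-2: Tt
T/IV-1 ? III-2×III-1: tt|Tt
T/IV-2 un III-2×III-1: tt
⇒ T over [I-1,I-2,II-1,II-2,III-1,III-2,III-3,IV-1,IV-2]: 2 consistent
V/I-1 aff ·: Vv|VV
V/I-2 ? ·: vv|Vv|VV
V/II-1 ? I-1×I-2: vv|Vv|VV
V/II-2 ? ·: vv|Vv|VV
V/III-1 aff II-1×II-2: Vv
V/III-2 ? ·: vv|Vv
V/III-3 ? II-1×II-2: vv|Vv|VV
V/IV-1 un III-2×III-1: vv
V/IV-2 ? III-2×III-1: vv|Vv|VV
⇒ V over [I-1,I-2,II-1,II-2,III-1,III-2,III-3,IV-1,IV-2]: 265 consistent

II-1 ∈ {Ss tt VV, Ss tt Vv, Ss tt vv, ss tt VV, ss tt Vv, ss tt vv}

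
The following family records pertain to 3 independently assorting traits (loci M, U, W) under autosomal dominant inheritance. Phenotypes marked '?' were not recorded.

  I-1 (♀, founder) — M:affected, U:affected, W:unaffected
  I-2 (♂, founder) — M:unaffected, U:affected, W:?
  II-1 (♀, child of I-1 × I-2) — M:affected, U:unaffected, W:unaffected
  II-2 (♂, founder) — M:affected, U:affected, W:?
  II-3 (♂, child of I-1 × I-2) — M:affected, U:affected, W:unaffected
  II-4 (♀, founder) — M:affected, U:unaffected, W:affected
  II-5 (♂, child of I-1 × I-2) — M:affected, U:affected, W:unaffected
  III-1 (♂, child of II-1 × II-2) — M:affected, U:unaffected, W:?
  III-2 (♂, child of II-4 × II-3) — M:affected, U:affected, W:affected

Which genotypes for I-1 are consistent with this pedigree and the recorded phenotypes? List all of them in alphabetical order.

M/I-1 aff ·: Mm|MM
M/I-2 un ·: mm
M/II-1 aff I-1×I-2: Mm
M/II-2 aff ·: Mm|MM
M/II-3 aff I-1×I-2: Mm
M/II-4 aff ·: Mm|MM
M/II-5 aff I-1×I-2: Mm
M/III-1 aff II-1×II-2: Mm|MM
M/III-2 aff II-4×II-3: Mm|MM
⇒ M over [I-1,I-2,II-1,II-2,II-3,II-4,II-5,III-1,III-2]: 32 consistent
U/I-1 aff ·: Uu
U/I-2 aff ·: Uu
U/II-1 un I-1×I-2: uu
U/II-2 aff ·: Uu
U/II-3 aff I-1×I-2: Uu|UU
U/II-4 un ·: uu
U/II-5 aff I-1×I-2: Uu|UU
U/III-1 un II-1×II-2: uu
U/III-2 aff II-4×II-3: Uu
⇒ U over [I-1,I-2,II-1,II-2,II-3,II-4,II-5,III-1,III-2]: 4 consistent
W/I-1 un ·: ww
W/I-2 ? ·: ww|Ww
W/II-1 un I-1×I-2: ww
W/II-2 ? ·: ww|Ww|WW
W/II-3 un I-1×I-2: ww
W/II-4 aff ·: Ww|WW
W/II-5 un I-1×I-2: ww
W/III-1 ? II-1×II-2: ww|Ww
W/III-2 aff II-4×II-3: Ww
⇒ W over [I-1,I-2,II-1,II-2,II-3,II-4,II-5,III-1,III-2]: 16 consistent

I-1 ∈ {MM Uu ww, Mm Uu ww}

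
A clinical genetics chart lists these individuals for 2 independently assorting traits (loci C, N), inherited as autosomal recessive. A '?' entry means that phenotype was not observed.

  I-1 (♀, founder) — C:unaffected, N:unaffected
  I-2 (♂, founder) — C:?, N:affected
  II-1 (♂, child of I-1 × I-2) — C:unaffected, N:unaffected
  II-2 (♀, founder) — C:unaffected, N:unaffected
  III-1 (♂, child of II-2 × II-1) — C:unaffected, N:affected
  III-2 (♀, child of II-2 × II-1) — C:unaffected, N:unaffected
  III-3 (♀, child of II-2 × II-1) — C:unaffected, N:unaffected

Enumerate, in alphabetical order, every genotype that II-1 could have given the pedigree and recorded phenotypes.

II-1 ∈ {CC Nn, Cc Nn}

C/I-1 un ·: CC|Cc
C/I-2 ? ·: CC|Cc|cc
C/II-1 un I-1×I-2: CC|Cc
C/II-2 un ·: CC|Cc
C/III-1 un II-2×II-1: CC|Cc
C/III-2 un II-2×II-1: CC|Cc
C/III-3 un II-2×II-1: CC|Cc
⇒ C over [I-1,I-2,II-1,II-2,III-1,III-2,III-3]: 116 consistent
N/I-1 un ·: NN|Nn
N/I-2 aff ·: nn
N/II-1 un I-1×I-2: Nn
N/II-2 un ·: Nn
N/III-1 aff II-2×II-1: nn
N/III-2 un II-2×II-1: NN|Nn
N/III-3 un II-2×II-1: NN|Nn
⇒ N over [I-1,I-2,II-1,II-2,III-1,III-2,III-3]: 8 consistent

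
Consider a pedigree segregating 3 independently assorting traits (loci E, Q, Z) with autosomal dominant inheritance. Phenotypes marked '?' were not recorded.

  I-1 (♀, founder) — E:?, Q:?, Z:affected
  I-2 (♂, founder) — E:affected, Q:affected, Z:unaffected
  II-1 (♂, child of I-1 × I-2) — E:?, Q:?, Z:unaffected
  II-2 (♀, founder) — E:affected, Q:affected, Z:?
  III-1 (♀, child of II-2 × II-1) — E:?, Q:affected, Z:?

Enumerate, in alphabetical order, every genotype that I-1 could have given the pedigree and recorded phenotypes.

E/I-1 ? ·: ee|Ee|EE
E/I-2 aff ·: Ee|EE
E/II-1 ? I-1×I-2: ee|Ee|EE
E/II-2 aff ·: Ee|EE
E/III-1 ? II-2×II-1: ee|Ee|EE
⇒ E over [I-1,I-2,II-1,II-2,III-1]: 43 consistent
Q/I-1 ? ·: qq|Qq|QQ
Q/I-2 aff ·: Qq|QQ
Q/II-1 ? I-1×I-2: qq|Qq|QQ
Q/II-2 aff ·: Qq|QQ
Q/III-1 aff II-2×II-1: Qq|QQ
⇒ Q over [I-1,I-2,II-1,II-2,III-1]: 36 consistent
Z/I-1 aff ·: Zz
Z/I-2 un ·: zz
Z/II-1 un I-1×I-2: zz
Z/II-2 ? ·: zz|Zz|ZZ
Z/III-1 ? II-2×II-1: zz|Zz
⇒ Z over [I-1,I-2,II-1,II-2,III-1]: 4 consistent

I-1 ∈ {EE QQ Zz, EE Qq Zz, EE qq Zz, Ee QQ Zz, Ee Qq Zz, Ee qq Zz, ee QQ Zz, ee Qq Zz, ee qq Zz}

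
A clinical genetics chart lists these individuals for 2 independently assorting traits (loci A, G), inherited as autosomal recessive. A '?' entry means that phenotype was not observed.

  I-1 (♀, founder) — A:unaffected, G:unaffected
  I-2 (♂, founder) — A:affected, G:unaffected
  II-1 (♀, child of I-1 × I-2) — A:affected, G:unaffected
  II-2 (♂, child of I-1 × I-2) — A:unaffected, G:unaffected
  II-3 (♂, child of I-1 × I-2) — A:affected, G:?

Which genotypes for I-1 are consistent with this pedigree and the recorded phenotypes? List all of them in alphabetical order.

I-1 ∈ {Aa GG, Aa Gg}

A/I-1 un ·: Aa
A/I-2 aff ·: aa
A/II-1 aff I-1×I-2: aa
A/II-2 un I-1×I-2: Aa
A/II-3 aff I-1×I-2: aa
⇒ A over [I-1,I-2,II-1,II-2,II-3]: 1 consistent
G/I-1 un ·: GG|Gg
G/I-2 un ·: GG|Gg
G/II-1 un I-1×I-2: GG|Gg
G/II-2 un I-1×I-2: GG|Gg
G/II-3 ? I-1×I-2: GG|Gg|gg
⇒ G over [I-1,I-2,II-1,II-2,II-3]: 29 consistent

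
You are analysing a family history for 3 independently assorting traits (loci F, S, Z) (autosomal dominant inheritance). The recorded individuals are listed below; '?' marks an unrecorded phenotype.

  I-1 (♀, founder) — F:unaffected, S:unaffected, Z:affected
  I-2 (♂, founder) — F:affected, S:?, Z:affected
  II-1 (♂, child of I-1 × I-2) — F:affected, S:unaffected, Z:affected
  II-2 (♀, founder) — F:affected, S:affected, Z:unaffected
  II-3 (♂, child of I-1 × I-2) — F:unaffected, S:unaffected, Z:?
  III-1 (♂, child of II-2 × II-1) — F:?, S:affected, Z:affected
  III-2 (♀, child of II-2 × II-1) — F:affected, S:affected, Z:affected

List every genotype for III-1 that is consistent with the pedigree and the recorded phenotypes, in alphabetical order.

F/I-1 un ·: ff
F/I-2 aff ·: Ff
F/II-1 aff I-1×I-2: Ff
F/II-2 aff ·: Ff|FF
F/II-3 un I-1×I-2: ff
F/III-1 ? II-2×II-1: ff|Ff|FF
F/III-2 aff II-2×II-1: Ff|FF
⇒ F over [I-1,I-2,II-1,II-2,II-3,III-1,III-2]: 10 consistent
S/I-1 un ·: ss
S/I-2 ? ·: ss|Ss
S/II-1 un I-1×I-2: ss
S/II-2 aff ·: Ss|SS
S/II-3 un I-1×I-2: ss
S/III-1 aff II-2×II-1: Ss
S/III-2 aff II-2×II-1: Ss
⇒ S over [I-1,I-2,II-1,II-2,II-3,III-1,III-2]: 4 consistent
Z/I-1 aff ·: Zz|ZZ
Z/I-2 aff ·: Zz|ZZ
Z/II-1 aff I-1×I-2: Zz|ZZ
Z/II-2 un ·: zz
Z/II-3 ? I-1×I-2: zz|Zz|ZZ
Z/III-1 aff II-2×II-1: Zz
Z/III-2 aff II-2×II-1: Zz
⇒ Z over [I-1,I-2,II-1,II-2,II-3,III-1,III-2]: 15 consistent

III-1 ∈ {FF Ss Zz, Ff Ss Zz, ff Ss Zz}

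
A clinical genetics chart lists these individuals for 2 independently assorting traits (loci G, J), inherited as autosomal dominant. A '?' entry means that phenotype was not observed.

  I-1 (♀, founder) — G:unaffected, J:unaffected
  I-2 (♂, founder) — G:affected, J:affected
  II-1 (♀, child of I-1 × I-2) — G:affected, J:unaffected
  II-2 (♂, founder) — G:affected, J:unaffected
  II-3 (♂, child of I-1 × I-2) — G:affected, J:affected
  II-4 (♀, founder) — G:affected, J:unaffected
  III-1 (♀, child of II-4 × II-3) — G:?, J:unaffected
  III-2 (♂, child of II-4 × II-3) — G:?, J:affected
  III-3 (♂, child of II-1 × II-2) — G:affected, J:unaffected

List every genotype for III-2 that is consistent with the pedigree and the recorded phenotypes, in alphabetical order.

G/I-1 un ·: gg
G/I-2 aff ·: Gg|GG
G/II-1 aff I-1×I-2: Gg
G/II-2 aff ·: Gg|GG
G/II-3 aff I-1×I-2: Gg
G/II-4 aff ·: Gg|GG
G/III-1 ? II-4×II-3: gg|Gg|GG
G/III-2 ? II-4×II-3: gg|Gg|GG
G/III-3 aff II-1×II-2: Gg|GG
⇒ G over [I-1,I-2,II-1,II-2,II-3,II-4,III-1,III-2,III-3]: 104 consistent
J/I-1 un ·: jj
J/I-2 aff ·: Jj
J/II-1 un I-1×I-2: jj
J/II-2 un ·: jj
J/II-3 aff I-1×I-2: Jj
J/II-4 un ·: jj
J/III-1 un II-4×II-3: jj
J/III-2 aff II-4×II-3: Jj
J/III-3 un II-1×II-2: jj
⇒ J over [I-1,I-2,II-1,II-2,II-3,II-4,III-1,III-2,III-3]: 1 consistent

III-2 ∈ {GG Jj, Gg Jj, gg Jj}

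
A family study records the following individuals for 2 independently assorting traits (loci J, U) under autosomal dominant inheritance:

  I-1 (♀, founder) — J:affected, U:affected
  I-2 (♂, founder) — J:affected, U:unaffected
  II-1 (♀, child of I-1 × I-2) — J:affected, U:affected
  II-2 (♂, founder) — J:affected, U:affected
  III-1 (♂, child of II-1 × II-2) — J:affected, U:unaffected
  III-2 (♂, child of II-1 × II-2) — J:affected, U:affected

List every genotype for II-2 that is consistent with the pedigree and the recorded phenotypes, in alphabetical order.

II-2 ∈ {JJ Uu, Jj Uu}

J/I-1 aff ·: Jj|JJ
J/I-2 aff ·: Jj|JJ
J/II-1 aff I-1×I-2: Jj|JJ
J/II-2 aff ·: Jj|JJ
J/III-1 aff II-1×II-2: Jj|JJ
J/III-2 aff II-1×II-2: Jj|JJ
⇒ J over [I-1,I-2,II-1,II-2,III-1,III-2]: 44 consistent
U/I-1 aff ·: Uu|UU
U/I-2 un ·: uu
U/II-1 aff I-1×I-2: Uu
U/II-2 aff ·: Uu
U/III-1 un II-1×II-2: uu
U/III-2 aff II-1×II-2: Uu|UU
⇒ U over [I-1,I-2,II-1,II-2,III-1,III-2]: 4 consistent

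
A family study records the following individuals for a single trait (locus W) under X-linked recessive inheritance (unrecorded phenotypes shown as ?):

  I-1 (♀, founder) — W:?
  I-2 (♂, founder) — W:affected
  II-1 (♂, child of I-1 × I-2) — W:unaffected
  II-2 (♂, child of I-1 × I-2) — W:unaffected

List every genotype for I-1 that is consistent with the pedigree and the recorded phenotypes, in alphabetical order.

W/I-1 ? ·: X^WX^W|X^WX^w
W/I-2 aff ·: X^wY
W/II-1 un I-1×I-2: X^WY
W/II-2 un I-1×I-2: X^WY
⇒ W over [I-1,I-2,II-1,II-2]: 2 consistent

I-1 ∈ {X^WX^W, X^WX^w}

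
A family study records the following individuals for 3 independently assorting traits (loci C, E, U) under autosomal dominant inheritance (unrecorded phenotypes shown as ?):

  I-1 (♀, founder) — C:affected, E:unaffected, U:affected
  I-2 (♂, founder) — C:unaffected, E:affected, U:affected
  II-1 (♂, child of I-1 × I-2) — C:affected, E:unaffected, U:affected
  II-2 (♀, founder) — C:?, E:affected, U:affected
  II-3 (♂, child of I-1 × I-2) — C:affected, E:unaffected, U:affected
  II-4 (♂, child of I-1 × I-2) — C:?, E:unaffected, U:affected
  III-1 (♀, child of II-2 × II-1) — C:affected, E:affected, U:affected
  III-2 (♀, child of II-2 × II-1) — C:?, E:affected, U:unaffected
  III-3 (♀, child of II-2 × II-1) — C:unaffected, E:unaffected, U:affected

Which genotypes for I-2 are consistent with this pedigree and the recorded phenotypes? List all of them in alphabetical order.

C/I-1 aff ·: Cc|CC
C/I-2 un ·: cc
C/II-1 aff I-1×I-2: Cc
C/II-2 ? ·: cc|Cc
C/II-3 aff I-1×I-2: Cc
C/II-4 ? I-1×I-2: cc|Cc
C/III-1 aff II-2×II-1: Cc|CC
C/III-2 ? II-2×II-1: cc|Cc|CC
C/III-3 un II-2×II-1: cc
⇒ C over [I-1,I-2,II-1,II-2,II-3,II-4,III-1,III-2,III-3]: 24 consistent
E/I-1 un ·: ee
E/I-2 aff ·: Ee
E/II-1 un I-1×I-2: ee
E/II-2 aff ·: Ee
E/II-3 un I-1×I-2: ee
E/II-4 un I-1×I-2: ee
E/III-1 aff II-2×II-1: Ee
E/III-2 aff II-2×II-1: Ee
E/III-3 un II-2×II-1: ee
⇒ E over [I-1,I-2,II-1,II-2,II-3,II-4,III-1,III-2,III-3]: 1 consistent
U/I-1 aff ·: Uu|UU
U/I-2 aff ·: Uu|UU
U/II-1 aff I-1×I-2: Uu
U/II-2 aff ·: Uu
U/II-3 aff I-1×I-2: Uu|UU
U/II-4 aff I-1×I-2: Uu|UU
U/III-1 aff II-2×II-1: Uu|UU
U/III-2 un II-2×II-1: uu
U/III-3 aff II-2×II-1: Uu|UU
⇒ U over [I-1,I-2,II-1,II-2,II-3,II-4,III-1,III-2,III-3]: 48 consistent

I-2 ∈ {cc Ee UU, cc Ee Uu}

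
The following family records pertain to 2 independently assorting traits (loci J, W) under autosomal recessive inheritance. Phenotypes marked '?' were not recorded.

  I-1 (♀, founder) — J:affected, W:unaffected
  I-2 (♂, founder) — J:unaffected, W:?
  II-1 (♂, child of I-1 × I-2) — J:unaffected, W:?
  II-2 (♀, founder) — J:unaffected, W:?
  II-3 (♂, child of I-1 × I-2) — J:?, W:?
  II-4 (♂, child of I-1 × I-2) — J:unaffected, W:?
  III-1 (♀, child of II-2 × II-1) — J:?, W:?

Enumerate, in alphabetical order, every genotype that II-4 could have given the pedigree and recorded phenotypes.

J/I-1 aff ·: jj
J/I-2 un ·: JJ|Jj
J/II-1 un I-1×I-2: Jj
J/II-2 un ·: JJ|Jj
J/II-3 ? I-1×I-2: Jj|jj
J/II-4 un I-1×I-2: Jj
J/III-1 ? II-2×II-1: JJ|Jj|jj
⇒ J over [I-1,I-2,II-1,II-2,II-3,II-4,III-1]: 15 consistent
W/I-1 un ·: WW|Ww
W/I-2 ? ·: WW|Ww|ww
W/II-1 ? I-1×I-2: WW|Ww|ww
W/II-2 ? ·: WW|Ww|ww
W/II-3 ? I-1×I-2: WW|Ww|ww
W/II-4 ? I-1×I-2: WW|Ww|ww
W/III-1 ? II-2×II-1: WW|Ww|ww
⇒ W over [I-1,I-2,II-1,II-2,II-3,II-4,III-1]: 278 consistent

II-4 ∈ {Jj WW, Jj Ww, Jj ww}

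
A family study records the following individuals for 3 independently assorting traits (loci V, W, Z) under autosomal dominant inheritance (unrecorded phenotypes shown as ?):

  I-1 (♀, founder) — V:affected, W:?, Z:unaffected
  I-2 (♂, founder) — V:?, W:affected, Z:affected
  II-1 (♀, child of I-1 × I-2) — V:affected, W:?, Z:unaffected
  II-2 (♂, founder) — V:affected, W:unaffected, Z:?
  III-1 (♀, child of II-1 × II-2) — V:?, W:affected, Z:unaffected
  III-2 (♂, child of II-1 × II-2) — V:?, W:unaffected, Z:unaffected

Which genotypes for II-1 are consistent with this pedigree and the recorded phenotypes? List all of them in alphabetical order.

II-1 ∈ {VV Ww zz, Vv Ww zz}

V/I-1 aff ·: Vv|VV
V/I-2 ? ·: vv|Vv|VV
V/II-1 aff I-1×I-2: Vv|VV
V/II-2 aff ·: Vv|VV
V/III-1 ? II-1×II-2: vv|Vv|VV
V/III-2 ? II-1×II-2: vv|Vv|VV
⇒ V over [I-1,I-2,II-1,II-2,III-1,III-2]: 85 consistent
W/I-1 ? ·: ww|Ww|WW
W/I-2 aff ·: Ww|WW
W/II-1 ? I-1×I-2: Ww
W/II-2 un ·: ww
W/III-1 aff II-1×II-2: Ww
W/III-2 un II-1×II-2: ww
⇒ W over [I-1,I-2,II-1,II-2,III-1,III-2]: 5 consistent
Z/I-1 un ·: zz
Z/I-2 aff ·: Zz
Z/II-1 un I-1×I-2: zz
Z/II-2 ? ·: zz|Zz
Z/III-1 un II-1×II-2: zz
Z/III-2 un II-1×II-2: zz
⇒ Z over [I-1,I-2,II-1,II-2,III-1,III-2]: 2 consistent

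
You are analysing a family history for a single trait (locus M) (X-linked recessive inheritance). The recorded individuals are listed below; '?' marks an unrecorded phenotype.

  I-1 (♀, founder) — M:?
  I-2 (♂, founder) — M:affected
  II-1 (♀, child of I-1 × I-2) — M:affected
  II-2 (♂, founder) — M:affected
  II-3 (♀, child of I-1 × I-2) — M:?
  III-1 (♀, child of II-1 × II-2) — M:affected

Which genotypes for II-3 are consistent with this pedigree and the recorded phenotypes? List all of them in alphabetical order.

II-3 ∈ {X^MX^m, X^mX^m}

M/I-1 ? ·: X^MX^m|X^mX^m
M/I-2 aff ·: X^mY
M/II-1 aff I-1×I-2: X^mX^m
M/II-2 aff ·: X^mY
M/II-3 ? I-1×I-2: X^MX^m|X^mX^m
M/III-1 aff II-1×II-2: X^mX^m
⇒ M over [I-1,I-2,II-1,II-2,II-3,III-1]: 3 consistent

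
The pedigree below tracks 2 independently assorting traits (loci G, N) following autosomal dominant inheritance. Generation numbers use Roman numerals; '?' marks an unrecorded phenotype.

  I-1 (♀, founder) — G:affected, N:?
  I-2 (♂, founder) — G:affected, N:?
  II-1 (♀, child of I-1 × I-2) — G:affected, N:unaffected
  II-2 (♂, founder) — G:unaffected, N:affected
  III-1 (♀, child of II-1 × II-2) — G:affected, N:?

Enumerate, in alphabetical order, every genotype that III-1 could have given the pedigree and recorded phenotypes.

III-1 ∈ {Gg Nn, Gg nn}

G/I-1 aff ·: Gg|GG
G/I-2 aff ·: Gg|GG
G/II-1 aff I-1×I-2: Gg|GG
G/II-2 un ·: gg
G/III-1 aff II-1×II-2: Gg
⇒ G over [I-1,I-2,II-1,II-2,III-1]: 7 consistent
N/I-1 ? ·: nn|Nn
N/I-2 ? ·: nn|Nn
N/II-1 un I-1×I-2: nn
N/II-2 aff ·: Nn|NN
N/III-1 ? II-1×II-2: nn|Nn
⇒ N over [I-1,I-2,II-1,II-2,III-1]: 12 consistent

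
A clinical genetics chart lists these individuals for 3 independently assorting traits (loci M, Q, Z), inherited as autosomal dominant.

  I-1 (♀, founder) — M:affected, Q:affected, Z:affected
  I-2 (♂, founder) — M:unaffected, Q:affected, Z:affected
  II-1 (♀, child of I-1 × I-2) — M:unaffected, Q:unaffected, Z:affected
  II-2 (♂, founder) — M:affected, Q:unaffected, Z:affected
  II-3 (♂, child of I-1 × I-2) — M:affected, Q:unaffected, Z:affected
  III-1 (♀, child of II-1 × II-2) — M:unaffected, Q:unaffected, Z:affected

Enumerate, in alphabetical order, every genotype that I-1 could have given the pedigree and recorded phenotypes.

I-1 ∈ {Mm Qq ZZ, Mm Qq Zz}

M/I-1 aff ·: Mm
M/I-2 un ·: mm
M/II-1 un I-1×I-2: mm
M/II-2 aff ·: Mm
M/II-3 aff I-1×I-2: Mm
M/III-1 un II-1×II-2: mm
⇒ M over [I-1,I-2,II-1,II-2,II-3,III-1]: 1 consistent
Q/I-1 aff ·: Qq
Q/I-2 aff ·: Qq
Q/II-1 un I-1×I-2: qq
Q/II-2 un ·: qq
Q/II-3 un I-1×I-2: qq
Q/III-1 un II-1×II-2: qq
⇒ Q over [I-1,I-2,II-1,II-2,II-3,III-1]: 1 consistent
Z/I-1 aff ·: Zz|ZZ
Z/I-2 aff ·: Zz|ZZ
Z/II-1 aff I-1×I-2: Zz|ZZ
Z/II-2 aff ·: Zz|ZZ
Z/II-3 aff I-1×I-2: Zz|ZZ
Z/III-1 aff II-1×II-2: Zz|ZZ
⇒ Z over [I-1,I-2,II-1,II-2,II-3,III-1]: 45 consistent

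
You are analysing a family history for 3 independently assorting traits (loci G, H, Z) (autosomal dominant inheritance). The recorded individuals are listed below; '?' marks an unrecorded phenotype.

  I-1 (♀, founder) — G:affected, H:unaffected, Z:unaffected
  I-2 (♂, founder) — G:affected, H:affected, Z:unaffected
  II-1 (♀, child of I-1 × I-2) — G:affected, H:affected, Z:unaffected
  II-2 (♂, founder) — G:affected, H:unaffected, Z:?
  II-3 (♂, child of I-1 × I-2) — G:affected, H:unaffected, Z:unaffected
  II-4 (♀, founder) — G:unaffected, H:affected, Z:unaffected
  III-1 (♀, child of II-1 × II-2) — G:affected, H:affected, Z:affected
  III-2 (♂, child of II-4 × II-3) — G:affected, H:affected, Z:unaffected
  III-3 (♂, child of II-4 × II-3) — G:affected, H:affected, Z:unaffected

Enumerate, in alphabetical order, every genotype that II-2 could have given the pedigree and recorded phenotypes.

G/I-1 aff ·: Gg|GG
G/I-2 aff ·: Gg|GG
G/II-1 aff I-1×I-2: Gg|GG
G/II-2 aff ·: Gg|GG
G/II-3 aff I-1×I-2: Gg|GG
G/II-4 un ·: gg
G/III-1 aff II-1×II-2: Gg|GG
G/III-2 aff II-4×II-3: Gg
G/III-3 aff II-4×II-3: Gg
⇒ G over [I-1,I-2,II-1,II-2,II-3,II-4,III-1,III-2,III-3]: 45 consistent
H/I-1 un ·: hh
H/I-2 aff ·: Hh
H/II-1 aff I-1×I-2: Hh
H/II-2 un ·: hh
H/II-3 un I-1×I-2: hh
H/II-4 aff ·: Hh|HH
H/III-1 aff II-1×II-2: Hh
H/III-2 aff II-4×II-3: Hh
H/III-3 aff II-4×II-3: Hh
⇒ H over [I-1,I-2,II-1,II-2,II-3,II-4,III-1,III-2,III-3]: 2 consistent
Z/I-1 un ·: zz
Z/I-2 un ·: zz
Z/II-1 un I-1×I-2: zz
Z/II-2 ? ·: Zz|ZZ
Z/II-3 un I-1×I-2: zz
Z/II-4 un ·: zz
Z/III-1 aff II-1×II-2: Zz
Z/III-2 un II-4×II-3: zz
Z/III-3 un II-4×II-3: zz
⇒ Z over [I-1,I-2,II-1,II-2,II-3,II-4,III-1,III-2,III-3]: 2 consistent

II-2 ∈ {GG hh ZZ, GG hh Zz, Gg hh ZZ, Gg hh Zz}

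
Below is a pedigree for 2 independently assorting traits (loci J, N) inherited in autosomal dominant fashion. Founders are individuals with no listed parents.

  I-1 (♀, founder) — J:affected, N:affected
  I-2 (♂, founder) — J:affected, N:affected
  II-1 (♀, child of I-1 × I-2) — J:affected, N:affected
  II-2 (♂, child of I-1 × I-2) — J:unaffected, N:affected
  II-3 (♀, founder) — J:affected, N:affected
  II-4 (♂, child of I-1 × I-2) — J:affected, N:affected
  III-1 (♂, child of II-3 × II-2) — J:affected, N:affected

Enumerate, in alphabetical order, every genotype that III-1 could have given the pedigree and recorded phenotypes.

J/I-1 aff ·: Jj
J/I-2 aff ·: Jj
J/II-1 aff I-1×I-2: Jj|JJ
J/II-2 un I-1×I-2: jj
J/II-3 aff ·: Jj|JJ
J/II-4 aff I-1×I-2: Jj|JJ
J/III-1 aff II-3×II-2: Jj
⇒ J over [I-1,I-2,II-1,II-2,II-3,II-4,III-1]: 8 consistent
N/I-1 aff ·: Nn|NN
N/I-2 aff ·: Nn|NN
N/II-1 aff I-1×I-2: Nn|NN
N/II-2 aff I-1×I-2: Nn|NN
N/II-3 aff ·: Nn|NN
N/II-4 aff I-1×I-2: Nn|NN
N/III-1 aff II-3×II-2: Nn|NN
⇒ N over [I-1,I-2,II-1,II-2,II-3,II-4,III-1]: 87 consistent

III-1 ∈ {Jj NN, Jj Nn}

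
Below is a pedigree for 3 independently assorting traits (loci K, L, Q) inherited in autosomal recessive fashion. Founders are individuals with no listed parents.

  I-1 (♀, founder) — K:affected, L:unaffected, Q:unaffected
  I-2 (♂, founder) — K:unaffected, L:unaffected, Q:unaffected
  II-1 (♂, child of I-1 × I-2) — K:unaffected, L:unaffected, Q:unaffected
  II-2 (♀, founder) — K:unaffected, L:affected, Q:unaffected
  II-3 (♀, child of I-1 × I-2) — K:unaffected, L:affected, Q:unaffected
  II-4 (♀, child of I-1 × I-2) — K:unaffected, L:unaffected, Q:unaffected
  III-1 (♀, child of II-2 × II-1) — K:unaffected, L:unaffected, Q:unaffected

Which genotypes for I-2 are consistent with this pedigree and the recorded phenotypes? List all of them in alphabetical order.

I-2 ∈ {KK Ll QQ, KK Ll Qq, Kk Ll QQ, Kk Ll Qq}

K/I-1 aff ·: kk
K/I-2 un ·: KK|Kk
K/II-1 un I-1×I-2: Kk
K/II-2 un ·: KK|Kk
K/II-3 un I-1×I-2: Kk
K/II-4 un I-1×I-2: Kk
K/III-1 un II-2×II-1: KK|Kk
⇒ K over [I-1,I-2,II-1,II-2,II-3,II-4,III-1]: 8 consistent
L/I-1 un ·: Ll
L/I-2 un ·: Ll
L/II-1 un I-1×I-2: LL|Ll
L/II-2 aff ·: ll
L/II-3 aff I-1×I-2: ll
L/II-4 un I-1×I-2: LL|Ll
L/III-1 un II-2×II-1: Ll
⇒ L over [I-1,I-2,II-1,II-2,II-3,II-4,III-1]: 4 consistent
Q/I-1 un ·: QQ|Qq
Q/I-2 un ·: QQ|Qq
Q/II-1 un I-1×I-2: QQ|Qq
Q/II-2 un ·: QQ|Qq
Q/II-3 un I-1×I-2: QQ|Qq
Q/II-4 un I-1×I-2: QQ|Qq
Q/III-1 un II-2×II-1: QQ|Qq
⇒ Q over [I-1,I-2,II-1,II-2,II-3,II-4,III-1]: 87 consistent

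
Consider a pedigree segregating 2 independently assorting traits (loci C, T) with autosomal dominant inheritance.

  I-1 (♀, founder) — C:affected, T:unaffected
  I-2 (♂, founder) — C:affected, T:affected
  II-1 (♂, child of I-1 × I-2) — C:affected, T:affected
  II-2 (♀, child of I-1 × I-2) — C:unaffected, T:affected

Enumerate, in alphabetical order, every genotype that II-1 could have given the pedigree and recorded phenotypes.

II-1 ∈ {CC Tt, Cc Tt}

C/I-1 aff ·: Cc
C/I-2 aff ·: Cc
C/II-1 aff I-1×I-2: Cc|CC
C/II-2 un I-1×I-2: cc
⇒ C over [I-1,I-2,II-1,II-2]: 2 consistent
T/I-1 un ·: tt
T/I-2 aff ·: Tt|TT
T/II-1 aff I-1×I-2: Tt
T/II-2 aff I-1×I-2: Tt
⇒ T over [I-1,I-2,II-1,II-2]: 2 consistent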